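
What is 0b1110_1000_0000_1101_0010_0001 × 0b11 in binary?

Multiply each base-2 digit by 3, carrying:
  1×3 = 3 → write 1 carry 1
  0×3+1 = 1 → write 1
  0×3 = 0 → write 0
  0×3 = 0 → write 0
  0×3 = 0 → write 0
  1×3 = 3 → write 1 carry 1
  0×3+1 = 1 → write 1
  0×3 = 0 → write 0
  1×3 = 3 → write 1 carry 1
  0×3+1 = 1 → write 1
  1×3 = 3 → write 1 carry 1
  1×3+1 = 4 → write 0 carry 2
  0×3+2 = 2 → write 0 carry 1
  0×3+1 = 1 → write 1
  0×3 = 0 → write 0
  0×3 = 0 → write 0
  0×3 = 0 → write 0
  0×3 = 0 → write 0
  0×3 = 0 → write 0
  1×3 = 3 → write 1 carry 1
  0×3+1 = 1 → write 1
  1×3 = 3 → write 1 carry 1
  1×3+1 = 4 → write 0 carry 2
  1×3+2 = 5 → write 1 carry 2
  remaining carry: 10

0b10101110000010011101100011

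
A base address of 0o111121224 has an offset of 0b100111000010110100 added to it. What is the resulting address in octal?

0b100111000010110100 = 0o470264 in octal.
Add column by column in base 8, right to left:
  4+4 = 0 carry 1
  2+6+1 = 1 carry 1
  2+2+1 = 5
  1+0 = 1
  2+7 = 1 carry 1
  1+4+1 = 6
  1+0 = 1
  1+0 = 1
  1+0 = 1

0o111611510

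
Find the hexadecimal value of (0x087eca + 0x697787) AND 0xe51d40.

Add column by column in base 16, right to left:
  a+7 = 1 carry 1
  c+8+1 = 5 carry 1
  e+7+1 = 6 carry 1
  7+7+1 = f
  8+9 = 1 carry 1
  0+6+1 = 7
Sum = 0x71f651; now AND with 0xe51d40:
  7&e=6, 1&5=1, f&1=1, 6&d=4, 5&4=4, 1&0=0

0x611440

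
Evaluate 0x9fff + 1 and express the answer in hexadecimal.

0xa000

The trailing 3 digits are F (max in base 16), so adding 1 cascades: they roll to 0 and the next digit up increments.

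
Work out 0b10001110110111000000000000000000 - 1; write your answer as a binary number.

0b10001110110110111111111111111111

The trailing 18 digits are 0, so subtracting 1 borrows through: they become 1 and the next digit up decrements.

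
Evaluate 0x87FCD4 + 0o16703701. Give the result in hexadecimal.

0o16703701 = 0x3B87C1 in hexadecimal.
Add column by column in base 16, right to left:
  4+1 = 5
  D+C = 9 carry 1
  C+7+1 = 4 carry 1
  F+8+1 = 8 carry 1
  7+B+1 = 3 carry 1
  8+3+1 = C

0xC38495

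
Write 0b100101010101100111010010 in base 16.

Group the bits into nibbles: 1001 0101 0101 1001 1101 0010 → 9559D2.

0x9559D2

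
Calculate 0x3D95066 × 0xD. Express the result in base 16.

0x3209152E

Multiply each base-16 digit by 13, carrying:
  6×13 = 78 → write E carry 4
  6×13+4 = 82 → write 2 carry 5
  0×13+5 = 5 → write 5
  5×13 = 65 → write 1 carry 4
  9×13+4 = 121 → write 9 carry 7
  D×13+7 = 176 → write 0 carry 11
  3×13+11 = 50 → write 2 carry 3
  remaining carry: 3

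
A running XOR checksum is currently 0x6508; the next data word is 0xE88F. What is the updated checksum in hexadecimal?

0x8D87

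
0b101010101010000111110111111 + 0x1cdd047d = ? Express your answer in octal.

0b101010101010000111110111111 = 0o525207677 in octal.
0x1cdd047d = 0o3467202175 in octal.
Add column by column in base 8, right to left:
  7+5 = 4 carry 1
  7+7+1 = 7 carry 1
  6+1+1 = 0 carry 1
  7+2+1 = 2 carry 1
  0+0+1 = 1
  2+2 = 4
  5+7 = 4 carry 1
  2+6+1 = 1 carry 1
  5+4+1 = 2 carry 1
  0+3+1 = 4

0o4214412074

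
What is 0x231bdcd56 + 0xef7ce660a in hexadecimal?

0x11298c3360

Add column by column in base 16, right to left:
  6+a = 0 carry 1
  5+0+1 = 6
  d+6 = 3 carry 1
  c+6+1 = 3 carry 1
  d+e+1 = c carry 1
  b+c+1 = 8 carry 1
  1+7+1 = 9
  3+f = 2 carry 1
  2+e+1 = 1 carry 1
  final carry 1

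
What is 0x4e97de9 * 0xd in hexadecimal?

0x3fdb64d5

Multiply each base-16 digit by 13, carrying:
  9×13 = 117 → write 5 carry 7
  e×13+7 = 189 → write d carry 11
  d×13+11 = 180 → write 4 carry 11
  7×13+11 = 102 → write 6 carry 6
  9×13+6 = 123 → write b carry 7
  e×13+7 = 189 → write d carry 11
  4×13+11 = 63 → write f carry 3
  remaining carry: 3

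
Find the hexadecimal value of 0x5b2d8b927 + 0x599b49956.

Add column by column in base 16, right to left:
  7+6 = d
  2+5 = 7
  9+9 = 2 carry 1
  b+9+1 = 5 carry 1
  8+4+1 = d
  d+b = 8 carry 1
  2+9+1 = c
  b+9 = 4 carry 1
  5+5+1 = b

0xb4c8d527d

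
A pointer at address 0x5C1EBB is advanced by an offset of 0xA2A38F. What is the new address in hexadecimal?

0xFEC24A

Add column by column in base 16, right to left:
  B+F = A carry 1
  B+8+1 = 4 carry 1
  E+3+1 = 2 carry 1
  1+A+1 = C
  C+2 = E
  5+A = F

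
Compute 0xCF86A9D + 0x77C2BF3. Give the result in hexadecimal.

Add column by column in base 16, right to left:
  D+3 = 0 carry 1
  9+F+1 = 9 carry 1
  A+B+1 = 6 carry 1
  6+2+1 = 9
  8+C = 4 carry 1
  F+7+1 = 7 carry 1
  C+7+1 = 4 carry 1
  final carry 1

0x14749690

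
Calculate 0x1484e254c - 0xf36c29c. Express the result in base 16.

Subtract column by column in base 16:
  c-c → 0
  4-9 → b (borrow)
  5-2-1 → 2
  2-c → 6 (borrow)
  e-6-1 → 7
  4-3 → 1
  8-f → 9 (borrow)
  4-0-1 → 3
  1-0 → 1

0x1391762b0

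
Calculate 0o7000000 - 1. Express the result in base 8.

0o6777777

The trailing 6 digits are 0, so subtracting 1 borrows through: they become 7 and the next digit up decrements.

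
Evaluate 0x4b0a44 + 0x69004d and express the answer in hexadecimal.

Add column by column in base 16, right to left:
  4+d = 1 carry 1
  4+4+1 = 9
  a+0 = a
  0+0 = 0
  b+9 = 4 carry 1
  4+6+1 = b

0xb40a91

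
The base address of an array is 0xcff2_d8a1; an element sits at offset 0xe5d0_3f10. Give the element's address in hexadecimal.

Add column by column in base 16, right to left:
  1+0 = 1
  a+1 = b
  8+f = 7 carry 1
  d+3+1 = 1 carry 1
  2+0+1 = 3
  f+d = c carry 1
  f+5+1 = 5 carry 1
  c+e+1 = b carry 1
  final carry 1

0x1b5c317b1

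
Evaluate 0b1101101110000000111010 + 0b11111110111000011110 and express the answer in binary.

Add column by column in base 2, right to left:
  0+0 = 0
  1+1 = 0 carry 1
  0+1+1 = 0 carry 1
  1+1+1 = 1 carry 1
  1+1+1 = 1 carry 1
  1+0+1 = 0 carry 1
  0+0+1 = 1
  0+0 = 0
  0+0 = 0
  0+1 = 1
  0+1 = 1
  0+1 = 1
  0+0 = 0
  1+1 = 0 carry 1
  1+1+1 = 1 carry 1
  1+1+1 = 1 carry 1
  0+1+1 = 0 carry 1
  1+1+1 = 1 carry 1
  1+1+1 = 1 carry 1
  0+1+1 = 0 carry 1
  1+0+1 = 0 carry 1
  1+0+1 = 0 carry 1
  final carry 1

0b10001101100111001011000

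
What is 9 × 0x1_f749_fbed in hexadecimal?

0x11b199db55

Multiply each base-16 digit by 9, carrying:
  d×9 = 117 → write 5 carry 7
  e×9+7 = 133 → write 5 carry 8
  b×9+8 = 107 → write b carry 6
  f×9+6 = 141 → write d carry 8
  9×9+8 = 89 → write 9 carry 5
  4×9+5 = 41 → write 9 carry 2
  7×9+2 = 65 → write 1 carry 4
  f×9+4 = 139 → write b carry 8
  1×9+8 = 17 → write 1 carry 1
  remaining carry: 1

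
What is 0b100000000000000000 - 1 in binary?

The trailing 17 digits are 0, so subtracting 1 borrows through: they become 1 and the next digit up decrements.

0b11111111111111111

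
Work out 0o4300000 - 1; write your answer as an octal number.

0o4277777

The trailing 5 digits are 0, so subtracting 1 borrows through: they become 7 and the next digit up decrements.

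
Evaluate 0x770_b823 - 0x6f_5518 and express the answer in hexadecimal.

0x701630b

Subtract column by column in base 16:
  3-8 → b (borrow)
  2-1-1 → 0
  8-5 → 3
  b-5 → 6
  0-f → 1 (borrow)
  7-6-1 → 0
  7-0 → 7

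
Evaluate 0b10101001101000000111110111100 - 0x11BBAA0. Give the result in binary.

0x11BBAA0 = 0b1000110111011101010100000 in binary.
Subtract column by column in base 2:
  0-0 → 0
  0-0 → 0
  1-0 → 1
  1-0 → 1
  1-0 → 1
  1-1 → 0
  0-0 → 0
  1-1 → 0
  1-0 → 1
  1-1 → 0
  1-0 → 1
  1-1 → 0
  0-1 → 1 (borrow)
  0-1-1 → 0 (borrow)
  0-0-1 → 1 (borrow)
  0-1-1 → 0 (borrow)
  0-1-1 → 0 (borrow)
  0-1-1 → 0 (borrow)
  1-0-1 → 0
  0-1 → 1 (borrow)
  1-1-1 → 1 (borrow)
  1-0-1 → 0
  0-0 → 0
  0-0 → 0
  1-1 → 0
  0-0 → 0
  1-0 → 1
  0-0 → 0
  1-0 → 1

0b10100000110000101010100011100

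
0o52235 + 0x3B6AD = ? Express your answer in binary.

0b1000000101101001010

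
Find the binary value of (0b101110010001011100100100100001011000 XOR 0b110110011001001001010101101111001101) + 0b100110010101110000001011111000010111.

First 0b101110010001011100100100100001011000 XOR 0b110110011001001001010101101111001101 = 0b011000001000010101110001001110010101.
Add column by column in base 2, right to left:
  1+1 = 0 carry 1
  0+1+1 = 0 carry 1
  1+1+1 = 1 carry 1
  0+0+1 = 1
  1+1 = 0 carry 1
  0+0+1 = 1
  0+0 = 0
  1+0 = 1
  1+0 = 1
  1+1 = 0 carry 1
  0+1+1 = 0 carry 1
  0+1+1 = 0 carry 1
  1+1+1 = 1 carry 1
  0+1+1 = 0 carry 1
  0+0+1 = 1
  0+1 = 1
  1+0 = 1
  1+0 = 1
  1+0 = 1
  0+0 = 0
  1+0 = 1
  0+0 = 0
  1+1 = 0 carry 1
  0+1+1 = 0 carry 1
  0+1+1 = 0 carry 1
  0+0+1 = 1
  0+1 = 1
  1+0 = 1
  0+1 = 1
  0+0 = 0
  0+0 = 0
  0+1 = 1
  0+1 = 1
  1+0 = 1
  1+0 = 1
  0+1 = 1

0b111110011110000101111101000110101100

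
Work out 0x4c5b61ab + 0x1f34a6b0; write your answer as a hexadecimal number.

0x6b90085b

Add column by column in base 16, right to left:
  b+0 = b
  a+b = 5 carry 1
  1+6+1 = 8
  6+a = 0 carry 1
  b+4+1 = 0 carry 1
  5+3+1 = 9
  c+f = b carry 1
  4+1+1 = 6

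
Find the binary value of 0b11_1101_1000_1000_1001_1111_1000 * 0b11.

0b1011100010011001110111101000

Multiply each base-2 digit by 3, carrying:
  0×3 = 0 → write 0
  0×3 = 0 → write 0
  0×3 = 0 → write 0
  1×3 = 3 → write 1 carry 1
  1×3+1 = 4 → write 0 carry 2
  1×3+2 = 5 → write 1 carry 2
  1×3+2 = 5 → write 1 carry 2
  1×3+2 = 5 → write 1 carry 2
  1×3+2 = 5 → write 1 carry 2
  0×3+2 = 2 → write 0 carry 1
  0×3+1 = 1 → write 1
  1×3 = 3 → write 1 carry 1
  0×3+1 = 1 → write 1
  0×3 = 0 → write 0
  0×3 = 0 → write 0
  1×3 = 3 → write 1 carry 1
  0×3+1 = 1 → write 1
  0×3 = 0 → write 0
  0×3 = 0 → write 0
  1×3 = 3 → write 1 carry 1
  1×3+1 = 4 → write 0 carry 2
  0×3+2 = 2 → write 0 carry 1
  1×3+1 = 4 → write 0 carry 2
  1×3+2 = 5 → write 1 carry 2
  1×3+2 = 5 → write 1 carry 2
  1×3+2 = 5 → write 1 carry 2
  remaining carry: 10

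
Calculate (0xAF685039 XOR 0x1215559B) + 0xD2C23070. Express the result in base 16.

First 0xAF685039 XOR 0x1215559B = 0xBD7D05A2.
Add column by column in base 16, right to left:
  2+0 = 2
  A+7 = 1 carry 1
  5+0+1 = 6
  0+3 = 3
  D+2 = F
  7+C = 3 carry 1
  D+2+1 = 0 carry 1
  B+D+1 = 9 carry 1
  final carry 1

0x1903F3612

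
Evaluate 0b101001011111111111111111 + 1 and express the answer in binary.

0b101001100000000000000000

The trailing 17 digits are 1 (max in base 2), so adding 1 cascades: they roll to 0 and the next digit up increments.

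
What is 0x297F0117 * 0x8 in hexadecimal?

Multiply each base-16 digit by 8, carrying:
  7×8 = 56 → write 8 carry 3
  1×8+3 = 11 → write B
  1×8 = 8 → write 8
  0×8 = 0 → write 0
  F×8 = 120 → write 8 carry 7
  7×8+7 = 63 → write F carry 3
  9×8+3 = 75 → write B carry 4
  2×8+4 = 20 → write 4 carry 1
  remaining carry: 1

0x14BF808B8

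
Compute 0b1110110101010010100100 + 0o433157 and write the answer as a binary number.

0b1111011000101100010011

0o433157 = 0b100011011001101111 in binary.
Add column by column in base 2, right to left:
  0+1 = 1
  0+1 = 1
  1+1 = 0 carry 1
  0+1+1 = 0 carry 1
  0+0+1 = 1
  1+1 = 0 carry 1
  0+1+1 = 0 carry 1
  1+0+1 = 0 carry 1
  0+0+1 = 1
  0+1 = 1
  1+1 = 0 carry 1
  0+0+1 = 1
  1+1 = 0 carry 1
  0+1+1 = 0 carry 1
  1+0+1 = 0 carry 1
  0+0+1 = 1
  1+0 = 1
  1+1 = 0 carry 1
  0+0+1 = 1
  1+0 = 1
  1+0 = 1
  1+0 = 1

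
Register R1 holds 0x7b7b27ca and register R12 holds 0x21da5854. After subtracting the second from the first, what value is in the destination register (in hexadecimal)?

0x59a0cf76

Subtract column by column in base 16:
  a-4 → 6
  c-5 → 7
  7-8 → f (borrow)
  2-5-1 → c (borrow)
  b-a-1 → 0
  7-d → a (borrow)
  b-1-1 → 9
  7-2 → 5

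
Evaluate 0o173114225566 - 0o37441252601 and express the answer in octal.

0o133452752765

Subtract column by column in base 8:
  6-1 → 5
  6-0 → 6
  5-6 → 7 (borrow)
  5-2-1 → 2
  2-5 → 5 (borrow)
  2-2-1 → 7 (borrow)
  4-1-1 → 2
  1-4 → 5 (borrow)
  1-4-1 → 4 (borrow)
  3-7-1 → 3 (borrow)
  7-3-1 → 3
  1-0 → 1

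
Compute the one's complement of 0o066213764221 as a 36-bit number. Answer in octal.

0o711564013556

Each oct digit d becomes 7−d:
  0→7, 6→1, 6→1, 2→5, 1→6, 3→4, 7→0, 6→1, 4→3, 2→5, 2→5, 1→6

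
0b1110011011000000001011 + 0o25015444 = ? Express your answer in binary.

0b100011011100101100101111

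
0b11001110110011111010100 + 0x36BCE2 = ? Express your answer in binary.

0x36BCE2 = 0b1101101011110011100010 in binary.
Add column by column in base 2, right to left:
  0+0 = 0
  0+1 = 1
  1+0 = 1
  0+0 = 0
  1+0 = 1
  0+1 = 1
  1+1 = 0 carry 1
  1+1+1 = 1 carry 1
  1+0+1 = 0 carry 1
  1+0+1 = 0 carry 1
  1+1+1 = 1 carry 1
  0+1+1 = 0 carry 1
  0+1+1 = 0 carry 1
  1+1+1 = 1 carry 1
  1+0+1 = 0 carry 1
  0+1+1 = 0 carry 1
  1+0+1 = 0 carry 1
  1+1+1 = 1 carry 1
  1+1+1 = 1 carry 1
  0+0+1 = 1
  0+1 = 1
  1+1 = 0 carry 1
  1+0+1 = 0 carry 1
  final carry 1

0b100111100010010010110110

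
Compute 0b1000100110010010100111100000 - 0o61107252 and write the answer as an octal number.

0o765115466

0b1000100110010010100111100000 = 0o1046224740 in octal.
Subtract column by column in base 8:
  0-2 → 6 (borrow)
  4-5-1 → 6 (borrow)
  7-2-1 → 4
  4-7 → 5 (borrow)
  2-0-1 → 1
  2-1 → 1
  6-1 → 5
  4-6 → 6 (borrow)
  0-0-1 → 7 (borrow)
  1-0-1 → 0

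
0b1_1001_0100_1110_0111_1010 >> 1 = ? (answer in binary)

Right shift by 1: drop the 1 least-significant bit.

0b11001010011100111101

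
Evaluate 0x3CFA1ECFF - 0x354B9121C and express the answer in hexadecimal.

Subtract column by column in base 16:
  F-C → 3
  F-1 → E
  C-2 → A
  E-1 → D
  1-9 → 8 (borrow)
  A-B-1 → E (borrow)
  F-4-1 → A
  C-5 → 7
  3-3 → 0

0x7AE8DAE3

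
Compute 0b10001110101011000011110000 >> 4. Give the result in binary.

0b1000111010101100001111

Right shift by 4: drop the 4 least-significant bits.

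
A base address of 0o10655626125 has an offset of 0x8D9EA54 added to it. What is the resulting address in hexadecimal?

0o10655626125 = 0x46B72C55 in hexadecimal.
Add column by column in base 16, right to left:
  5+4 = 9
  5+5 = A
  C+A = 6 carry 1
  2+E+1 = 1 carry 1
  7+9+1 = 1 carry 1
  B+D+1 = 9 carry 1
  6+8+1 = F
  4+0 = 4

0x4F9116A9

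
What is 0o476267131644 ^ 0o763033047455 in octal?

0o315254176211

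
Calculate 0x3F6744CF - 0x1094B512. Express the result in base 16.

0x2ED28FBD

Subtract column by column in base 16:
  F-2 → D
  C-1 → B
  4-5 → F (borrow)
  4-B-1 → 8 (borrow)
  7-4-1 → 2
  6-9 → D (borrow)
  F-0-1 → E
  3-1 → 2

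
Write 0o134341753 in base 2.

Each octal digit is 3 bits: 1=001 3=011 4=100 3=011 4=100 1=001 7=111 5=101 3=011.

0b1011100011100001111101011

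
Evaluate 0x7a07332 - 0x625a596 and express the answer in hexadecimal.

0x17acd9c

Subtract column by column in base 16:
  2-6 → c (borrow)
  3-9-1 → 9 (borrow)
  3-5-1 → d (borrow)
  7-a-1 → c (borrow)
  0-5-1 → a (borrow)
  a-2-1 → 7
  7-6 → 1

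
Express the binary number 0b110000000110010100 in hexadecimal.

Group the bits into nibbles: 0011 0000 0001 1001 0100 → 30194.

0x30194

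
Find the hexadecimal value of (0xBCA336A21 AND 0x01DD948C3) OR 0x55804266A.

0xBCA336A21 AND 0x01DD948C3 = 0x008114801.
Then OR with 0x55804266A.

0x558156E6B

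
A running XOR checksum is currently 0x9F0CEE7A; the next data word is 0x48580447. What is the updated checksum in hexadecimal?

0xD754EA3D

XOR each hex digit independently (no carries):
  9^4=D, F^8=7, 0^5=5, C^8=4, E^0=E, E^4=A, 7^4=3, A^7=D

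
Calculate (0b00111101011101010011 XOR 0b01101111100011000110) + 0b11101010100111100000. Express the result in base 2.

0b100111101100101110101

First 0b00111101011101010011 XOR 0b01101111100011000110 = 0b01010010111110010101.
Add column by column in base 2, right to left:
  1+0 = 1
  0+0 = 0
  1+0 = 1
  0+0 = 0
  1+0 = 1
  0+1 = 1
  0+1 = 1
  1+1 = 0 carry 1
  1+1+1 = 1 carry 1
  1+0+1 = 0 carry 1
  1+0+1 = 0 carry 1
  1+1+1 = 1 carry 1
  0+0+1 = 1
  1+1 = 0 carry 1
  0+0+1 = 1
  0+1 = 1
  1+0 = 1
  0+1 = 1
  1+1 = 0 carry 1
  0+1+1 = 0 carry 1
  final carry 1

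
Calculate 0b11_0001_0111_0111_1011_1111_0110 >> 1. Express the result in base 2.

0b1100010111011110111111011

Right shift by 1: drop the 1 least-significant bit.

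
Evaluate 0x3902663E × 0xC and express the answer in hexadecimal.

Multiply each base-16 digit by 12, carrying:
  E×12 = 168 → write 8 carry 10
  3×12+10 = 46 → write E carry 2
  6×12+2 = 74 → write A carry 4
  6×12+4 = 76 → write C carry 4
  2×12+4 = 28 → write C carry 1
  0×12+1 = 1 → write 1
  9×12 = 108 → write C carry 6
  3×12+6 = 42 → write A carry 2
  remaining carry: 2

0x2AC1CCAE8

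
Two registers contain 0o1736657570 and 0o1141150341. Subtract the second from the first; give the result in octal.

0o575507227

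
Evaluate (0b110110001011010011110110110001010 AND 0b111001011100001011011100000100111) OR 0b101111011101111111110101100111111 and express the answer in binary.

0b110110001011010011110110110001010 AND 0b111001011100001011011100000100111 = 0b110000001000000011010100000000010.
Then OR with 0b101111011101111111110101100111111.

0b111111011101111111110101100111111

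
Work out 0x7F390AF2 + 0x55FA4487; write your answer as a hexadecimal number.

0xD5334F79

Add column by column in base 16, right to left:
  2+7 = 9
  F+8 = 7 carry 1
  A+4+1 = F
  0+4 = 4
  9+A = 3 carry 1
  3+F+1 = 3 carry 1
  F+5+1 = 5 carry 1
  7+5+1 = D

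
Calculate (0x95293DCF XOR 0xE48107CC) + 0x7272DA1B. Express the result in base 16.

0xE41B141E

First 0x95293DCF XOR 0xE48107CC = 0x71A83A03.
Add column by column in base 16, right to left:
  3+B = E
  0+1 = 1
  A+A = 4 carry 1
  3+D+1 = 1 carry 1
  8+2+1 = B
  A+7 = 1 carry 1
  1+2+1 = 4
  7+7 = E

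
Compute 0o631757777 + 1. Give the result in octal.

The trailing 4 digits are 7 (max in base 8), so adding 1 cascades: they roll to 0 and the next digit up increments.

0o631760000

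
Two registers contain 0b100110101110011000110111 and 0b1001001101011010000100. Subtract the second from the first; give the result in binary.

0b11101100000111110110011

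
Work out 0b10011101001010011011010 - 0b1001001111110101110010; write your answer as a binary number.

0b1010011001011101101000

Subtract column by column in base 2:
  0-0 → 0
  1-1 → 0
  0-0 → 0
  1-0 → 1
  1-1 → 0
  0-1 → 1 (borrow)
  1-1-1 → 1 (borrow)
  1-0-1 → 0
  0-1 → 1 (borrow)
  0-0-1 → 1 (borrow)
  1-1-1 → 1 (borrow)
  0-1-1 → 0 (borrow)
  1-1-1 → 1 (borrow)
  0-1-1 → 0 (borrow)
  0-1-1 → 0 (borrow)
  1-1-1 → 1 (borrow)
  0-0-1 → 1 (borrow)
  1-0-1 → 0
  1-1 → 0
  1-0 → 1
  0-0 → 0
  0-1 → 1 (borrow)
  1-0-1 → 0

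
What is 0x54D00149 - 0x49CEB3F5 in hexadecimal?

0xB014D54

Subtract column by column in base 16:
  9-5 → 4
  4-F → 5 (borrow)
  1-3-1 → D (borrow)
  0-B-1 → 4 (borrow)
  0-E-1 → 1 (borrow)
  D-C-1 → 0
  4-9 → B (borrow)
  5-4-1 → 0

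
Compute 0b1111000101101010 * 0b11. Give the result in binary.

Multiply each base-2 digit by 3, carrying:
  0×3 = 0 → write 0
  1×3 = 3 → write 1 carry 1
  0×3+1 = 1 → write 1
  1×3 = 3 → write 1 carry 1
  0×3+1 = 1 → write 1
  1×3 = 3 → write 1 carry 1
  1×3+1 = 4 → write 0 carry 2
  0×3+2 = 2 → write 0 carry 1
  1×3+1 = 4 → write 0 carry 2
  0×3+2 = 2 → write 0 carry 1
  0×3+1 = 1 → write 1
  0×3 = 0 → write 0
  1×3 = 3 → write 1 carry 1
  1×3+1 = 4 → write 0 carry 2
  1×3+2 = 5 → write 1 carry 2
  1×3+2 = 5 → write 1 carry 2
  remaining carry: 10

0b101101010000111110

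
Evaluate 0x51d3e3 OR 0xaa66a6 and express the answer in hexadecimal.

OR each hex digit independently (no carries):
  5|a=f, 1|a=b, d|6=f, 3|6=7, e|a=e, 3|6=7

0xfbf7e7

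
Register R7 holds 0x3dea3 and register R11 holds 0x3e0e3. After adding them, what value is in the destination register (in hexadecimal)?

0x7bf86

Add column by column in base 16, right to left:
  3+3 = 6
  a+e = 8 carry 1
  e+0+1 = f
  d+e = b carry 1
  3+3+1 = 7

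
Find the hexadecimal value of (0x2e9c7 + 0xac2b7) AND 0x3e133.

Add column by column in base 16, right to left:
  7+7 = e
  c+b = 7 carry 1
  9+2+1 = c
  e+c = a carry 1
  2+a+1 = d
Sum = 0xdac7e; now AND with 0x3e133:
  d&3=1, a&e=a, c&1=0, 7&3=3, e&3=2

0x1a032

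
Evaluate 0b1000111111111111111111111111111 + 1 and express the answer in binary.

0b1001000000000000000000000000000

The trailing 27 digits are 1 (max in base 2), so adding 1 cascades: they roll to 0 and the next digit up increments.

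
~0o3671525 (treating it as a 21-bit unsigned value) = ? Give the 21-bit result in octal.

Each oct digit d becomes 7−d:
  3→4, 6→1, 7→0, 1→6, 5→2, 2→5, 5→2

0o4106252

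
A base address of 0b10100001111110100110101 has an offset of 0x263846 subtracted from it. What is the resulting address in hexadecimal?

0b10100001111110100110101 = 0x50FD35 in hexadecimal.
Subtract column by column in base 16:
  5-6 → F (borrow)
  3-4-1 → E (borrow)
  D-8-1 → 4
  F-3 → C
  0-6 → A (borrow)
  5-2-1 → 2

0x2AC4EF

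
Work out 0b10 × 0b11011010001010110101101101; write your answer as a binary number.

0b110110100010101101011011010

Multiply each base-2 digit by 2, carrying:
  1×2 = 2 → write 0 carry 1
  0×2+1 = 1 → write 1
  1×2 = 2 → write 0 carry 1
  1×2+1 = 3 → write 1 carry 1
  0×2+1 = 1 → write 1
  1×2 = 2 → write 0 carry 1
  1×2+1 = 3 → write 1 carry 1
  0×2+1 = 1 → write 1
  1×2 = 2 → write 0 carry 1
  0×2+1 = 1 → write 1
  1×2 = 2 → write 0 carry 1
  1×2+1 = 3 → write 1 carry 1
  0×2+1 = 1 → write 1
  1×2 = 2 → write 0 carry 1
  0×2+1 = 1 → write 1
  1×2 = 2 → write 0 carry 1
  0×2+1 = 1 → write 1
  0×2 = 0 → write 0
  0×2 = 0 → write 0
  1×2 = 2 → write 0 carry 1
  0×2+1 = 1 → write 1
  1×2 = 2 → write 0 carry 1
  1×2+1 = 3 → write 1 carry 1
  0×2+1 = 1 → write 1
  1×2 = 2 → write 0 carry 1
  1×2+1 = 3 → write 1 carry 1
  remaining carry: 1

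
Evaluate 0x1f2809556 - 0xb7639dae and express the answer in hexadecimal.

Subtract column by column in base 16:
  6-e → 8 (borrow)
  5-a-1 → a (borrow)
  5-d-1 → 7 (borrow)
  9-9-1 → f (borrow)
  0-3-1 → c (borrow)
  8-6-1 → 1
  2-7 → b (borrow)
  f-b-1 → 3
  1-0 → 1

0x13b1cf7a8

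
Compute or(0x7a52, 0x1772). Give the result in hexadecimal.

OR each hex digit independently (no carries):
  7|1=7, a|7=f, 5|7=7, 2|2=2

0x7f72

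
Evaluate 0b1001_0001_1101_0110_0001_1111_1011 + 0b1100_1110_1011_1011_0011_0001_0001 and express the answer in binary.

Add column by column in base 2, right to left:
  1+1 = 0 carry 1
  1+0+1 = 0 carry 1
  0+0+1 = 1
  1+0 = 1
  1+1 = 0 carry 1
  1+0+1 = 0 carry 1
  1+0+1 = 0 carry 1
  1+0+1 = 0 carry 1
  1+1+1 = 1 carry 1
  0+1+1 = 0 carry 1
  0+0+1 = 1
  0+0 = 0
  0+1 = 1
  1+1 = 0 carry 1
  1+0+1 = 0 carry 1
  0+1+1 = 0 carry 1
  1+1+1 = 1 carry 1
  0+1+1 = 0 carry 1
  1+0+1 = 0 carry 1
  1+1+1 = 1 carry 1
  1+0+1 = 0 carry 1
  0+1+1 = 0 carry 1
  0+1+1 = 0 carry 1
  0+1+1 = 0 carry 1
  1+0+1 = 0 carry 1
  0+0+1 = 1
  0+1 = 1
  1+1 = 0 carry 1
  final carry 1

0b10110000010010001010100001100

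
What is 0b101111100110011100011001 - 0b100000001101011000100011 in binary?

Subtract column by column in base 2:
  1-1 → 0
  0-1 → 1 (borrow)
  0-0-1 → 1 (borrow)
  1-0-1 → 0
  1-0 → 1
  0-1 → 1 (borrow)
  0-0-1 → 1 (borrow)
  0-0-1 → 1 (borrow)
  1-0-1 → 0
  1-1 → 0
  1-1 → 0
  0-0 → 0
  0-1 → 1 (borrow)
  1-0-1 → 0
  1-1 → 0
  0-1 → 1 (borrow)
  0-0-1 → 1 (borrow)
  1-0-1 → 0
  1-0 → 1
  1-0 → 1
  1-0 → 1
  1-0 → 1
  0-0 → 0
  1-1 → 0

0b1111011001000011110110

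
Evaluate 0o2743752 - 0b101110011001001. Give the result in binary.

0b10110110101100100001

0o2743752 = 0b10111100011111101010 in binary.
Subtract column by column in base 2:
  0-1 → 1 (borrow)
  1-0-1 → 0
  0-0 → 0
  1-1 → 0
  0-0 → 0
  1-0 → 1
  1-1 → 0
  1-1 → 0
  1-0 → 1
  1-0 → 1
  1-1 → 0
  0-1 → 1 (borrow)
  0-1-1 → 0 (borrow)
  0-0-1 → 1 (borrow)
  1-1-1 → 1 (borrow)
  1-0-1 → 0
  1-0 → 1
  1-0 → 1
  0-0 → 0
  1-0 → 1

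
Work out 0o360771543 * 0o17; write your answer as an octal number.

0o7036641315

Multiply each base-8 digit by 15, carrying:
  3×15 = 45 → write 5 carry 5
  4×15+5 = 65 → write 1 carry 8
  5×15+8 = 83 → write 3 carry 10
  1×15+10 = 25 → write 1 carry 3
  7×15+3 = 108 → write 4 carry 13
  7×15+13 = 118 → write 6 carry 14
  0×15+14 = 14 → write 6 carry 1
  6×15+1 = 91 → write 3 carry 11
  3×15+11 = 56 → write 0 carry 7
  remaining carry: 7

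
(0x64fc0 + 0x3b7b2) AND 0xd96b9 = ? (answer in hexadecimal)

Add column by column in base 16, right to left:
  0+2 = 2
  c+b = 7 carry 1
  f+7+1 = 7 carry 1
  4+b+1 = 0 carry 1
  6+3+1 = a
Sum = 0xa0772; now AND with 0xd96b9:
  a&d=8, 0&9=0, 7&6=6, 7&b=3, 2&9=0

0x80630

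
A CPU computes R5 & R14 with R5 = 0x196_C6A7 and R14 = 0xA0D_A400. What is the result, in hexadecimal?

0x0048400

AND each hex digit independently (no carries):
  1&A=0, 9&0=0, 6&D=4, C&A=8, 6&4=4, A&0=0, 7&0=0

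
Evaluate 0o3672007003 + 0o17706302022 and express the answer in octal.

Add column by column in base 8, right to left:
  3+2 = 5
  0+2 = 2
  0+0 = 0
  7+2 = 1 carry 1
  0+0+1 = 1
  0+3 = 3
  2+6 = 0 carry 1
  7+0+1 = 0 carry 1
  6+7+1 = 6 carry 1
  3+7+1 = 3 carry 1
  0+1+1 = 2

0o23600311025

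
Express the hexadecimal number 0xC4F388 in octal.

0o61171610

Expand each hex digit to 4 bits: C=1100 4=0100 F=1111 3=0011 8=1000 8=1000.
Group the bits in threes: 110 001 001 111 001 110 001 000 → 61171610.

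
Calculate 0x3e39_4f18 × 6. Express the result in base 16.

Multiply each base-16 digit by 6, carrying:
  8×6 = 48 → write 0 carry 3
  1×6+3 = 9 → write 9
  f×6 = 90 → write a carry 5
  4×6+5 = 29 → write d carry 1
  9×6+1 = 55 → write 7 carry 3
  3×6+3 = 21 → write 5 carry 1
  e×6+1 = 85 → write 5 carry 5
  3×6+5 = 23 → write 7 carry 1
  remaining carry: 1

0x17557da90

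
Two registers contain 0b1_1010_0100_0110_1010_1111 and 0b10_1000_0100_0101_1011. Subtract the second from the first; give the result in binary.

Subtract column by column in base 2:
  1-1 → 0
  1-1 → 0
  1-0 → 1
  1-1 → 0
  0-1 → 1 (borrow)
  1-0-1 → 0
  0-1 → 1 (borrow)
  1-0-1 → 0
  0-0 → 0
  1-0 → 1
  1-1 → 0
  0-0 → 0
  0-0 → 0
  0-0 → 0
  1-0 → 1
  0-1 → 1 (borrow)
  0-0-1 → 1 (borrow)
  1-1-1 → 1 (borrow)
  0-0-1 → 1 (borrow)
  1-0-1 → 0
  1-0 → 1

0b101111100001001010100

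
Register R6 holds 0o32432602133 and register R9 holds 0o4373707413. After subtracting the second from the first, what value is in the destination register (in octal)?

0o26036672520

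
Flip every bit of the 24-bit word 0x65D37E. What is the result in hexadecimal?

0x9A2C81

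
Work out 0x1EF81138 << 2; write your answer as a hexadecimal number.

2 bits is not a whole number of base-16 digits; in binary: 11110111110000001000100111000 << 2 = 1111011111000000100010011100000.

0x7BE044E0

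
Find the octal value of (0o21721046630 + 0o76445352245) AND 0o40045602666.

0o44400064

Add column by column in base 8, right to left:
  0+5 = 5
  3+4 = 7
  6+2 = 0 carry 1
  6+2+1 = 1 carry 1
  4+5+1 = 2 carry 1
  0+3+1 = 4
  1+5 = 6
  2+4 = 6
  7+4 = 3 carry 1
  1+6+1 = 0 carry 1
  2+7+1 = 2 carry 1
  final carry 1
Sum = 0o120366421075; now AND with 0o40045602666:
  1&0=0, 2&4=0, 0&0=0, 3&0=0, 6&4=4, 6&5=4, 4&6=4, 2&0=0, 1&2=0, 0&6=0, 7&6=6, 5&6=4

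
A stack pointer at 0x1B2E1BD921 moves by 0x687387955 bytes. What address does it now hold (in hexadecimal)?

0x21B5545276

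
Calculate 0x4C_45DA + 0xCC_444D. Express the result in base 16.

0x1188A27

Add column by column in base 16, right to left:
  A+D = 7 carry 1
  D+4+1 = 2 carry 1
  5+4+1 = A
  4+4 = 8
  C+C = 8 carry 1
  4+C+1 = 1 carry 1
  final carry 1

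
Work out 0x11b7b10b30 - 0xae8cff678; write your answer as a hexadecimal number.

Subtract column by column in base 16:
  0-8 → 8 (borrow)
  3-7-1 → b (borrow)
  b-6-1 → 4
  0-f → 1 (borrow)
  1-f-1 → 1 (borrow)
  b-c-1 → e (borrow)
  7-8-1 → e (borrow)
  b-e-1 → c (borrow)
  1-a-1 → 6 (borrow)
  1-0-1 → 0

0x6cee114b8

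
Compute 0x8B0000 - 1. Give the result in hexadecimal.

The trailing 4 digits are 0, so subtracting 1 borrows through: they become F and the next digit up decrements.

0x8AFFFF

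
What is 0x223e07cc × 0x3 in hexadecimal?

0x66ba1764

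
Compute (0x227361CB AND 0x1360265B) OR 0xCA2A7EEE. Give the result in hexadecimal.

0xCA6A7EEF

0x227361CB AND 0x1360265B = 0x0260204B.
Then OR with 0xCA2A7EEE.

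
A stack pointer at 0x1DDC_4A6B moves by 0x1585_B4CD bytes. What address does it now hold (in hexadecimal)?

0x3361FF38

Add column by column in base 16, right to left:
  B+D = 8 carry 1
  6+C+1 = 3 carry 1
  A+4+1 = F
  4+B = F
  C+5 = 1 carry 1
  D+8+1 = 6 carry 1
  D+5+1 = 3 carry 1
  1+1+1 = 3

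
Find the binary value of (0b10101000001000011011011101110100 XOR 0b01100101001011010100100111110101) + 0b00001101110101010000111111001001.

First 0b10101000001000011011011101110100 XOR 0b01100101001011010100100111110101 = 0b11001101000011001111111010000001.
Add column by column in base 2, right to left:
  1+1 = 0 carry 1
  0+0+1 = 1
  0+0 = 0
  0+1 = 1
  0+0 = 0
  0+0 = 0
  0+1 = 1
  1+1 = 0 carry 1
  0+1+1 = 0 carry 1
  1+1+1 = 1 carry 1
  1+1+1 = 1 carry 1
  1+1+1 = 1 carry 1
  1+0+1 = 0 carry 1
  1+0+1 = 0 carry 1
  1+0+1 = 0 carry 1
  1+0+1 = 0 carry 1
  0+1+1 = 0 carry 1
  0+0+1 = 1
  1+1 = 0 carry 1
  1+0+1 = 0 carry 1
  0+1+1 = 0 carry 1
  0+0+1 = 1
  0+1 = 1
  0+1 = 1
  1+1 = 0 carry 1
  0+0+1 = 1
  1+1 = 0 carry 1
  1+1+1 = 1 carry 1
  0+0+1 = 1
  0+0 = 0
  1+0 = 1
  1+0 = 1

0b11011010111000100000111001001010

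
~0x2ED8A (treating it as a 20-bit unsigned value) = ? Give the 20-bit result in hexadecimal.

Each hex digit d becomes F−d:
  2→D, E→1, D→2, 8→7, A→5

0xD1275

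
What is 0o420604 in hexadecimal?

0x22184

Each octal digit is 3 bits: 4=100 2=010 0=000 6=110 0=000 4=100.
Group the bits into nibbles: 0010 0010 0001 1000 0100 → 22184.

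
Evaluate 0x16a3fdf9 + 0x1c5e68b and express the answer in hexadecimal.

0x1869e484

Add column by column in base 16, right to left:
  9+b = 4 carry 1
  f+8+1 = 8 carry 1
  d+6+1 = 4 carry 1
  f+e+1 = e carry 1
  3+5+1 = 9
  a+c = 6 carry 1
  6+1+1 = 8
  1+0 = 1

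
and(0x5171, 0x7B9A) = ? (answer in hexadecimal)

0x5110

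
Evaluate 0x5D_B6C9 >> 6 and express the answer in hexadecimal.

0x176DB

6 bits is not a whole number of base-16 digits; in binary: 10111011011011011001001 >> 6 = 10111011011011011.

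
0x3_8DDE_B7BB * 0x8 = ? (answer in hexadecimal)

Multiply each base-16 digit by 8, carrying:
  B×8 = 88 → write 8 carry 5
  B×8+5 = 93 → write D carry 5
  7×8+5 = 61 → write D carry 3
  B×8+3 = 91 → write B carry 5
  E×8+5 = 117 → write 5 carry 7
  D×8+7 = 111 → write F carry 6
  D×8+6 = 110 → write E carry 6
  8×8+6 = 70 → write 6 carry 4
  3×8+4 = 28 → write C carry 1
  remaining carry: 1

0x1C6EF5BDD8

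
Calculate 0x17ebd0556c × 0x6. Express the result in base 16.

Multiply each base-16 digit by 6, carrying:
  c×6 = 72 → write 8 carry 4
  6×6+4 = 40 → write 8 carry 2
  5×6+2 = 32 → write 0 carry 2
  5×6+2 = 32 → write 0 carry 2
  0×6+2 = 2 → write 2
  d×6 = 78 → write e carry 4
  b×6+4 = 70 → write 6 carry 4
  e×6+4 = 88 → write 8 carry 5
  7×6+5 = 47 → write f carry 2
  1×6+2 = 8 → write 8

0x8f86e20088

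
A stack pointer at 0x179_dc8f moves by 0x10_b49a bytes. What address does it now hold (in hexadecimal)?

Add column by column in base 16, right to left:
  f+a = 9 carry 1
  8+9+1 = 2 carry 1
  c+4+1 = 1 carry 1
  d+b+1 = 9 carry 1
  9+0+1 = a
  7+1 = 8
  1+0 = 1

0x18a9129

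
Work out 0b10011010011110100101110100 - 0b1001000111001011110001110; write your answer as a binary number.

0b1010001100101000111100110

Subtract column by column in base 2:
  0-0 → 0
  0-1 → 1 (borrow)
  1-1-1 → 1 (borrow)
  0-1-1 → 0 (borrow)
  1-0-1 → 0
  1-0 → 1
  1-0 → 1
  0-1 → 1 (borrow)
  1-1-1 → 1 (borrow)
  0-1-1 → 0 (borrow)
  0-1-1 → 0 (borrow)
  1-0-1 → 0
  0-1 → 1 (borrow)
  1-0-1 → 0
  1-0 → 1
  1-1 → 0
  1-1 → 0
  0-1 → 1 (borrow)
  0-0-1 → 1 (borrow)
  1-0-1 → 0
  0-0 → 0
  1-1 → 0
  1-0 → 1
  0-0 → 0
  0-1 → 1 (borrow)
  1-0-1 → 0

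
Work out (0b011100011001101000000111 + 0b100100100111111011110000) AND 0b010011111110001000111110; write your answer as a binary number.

Add column by column in base 2, right to left:
  1+0 = 1
  1+0 = 1
  1+0 = 1
  0+0 = 0
  0+1 = 1
  0+1 = 1
  0+1 = 1
  0+1 = 1
  0+0 = 0
  1+1 = 0 carry 1
  0+1+1 = 0 carry 1
  1+1+1 = 1 carry 1
  1+1+1 = 1 carry 1
  0+1+1 = 0 carry 1
  0+1+1 = 0 carry 1
  1+0+1 = 0 carry 1
  1+0+1 = 0 carry 1
  0+1+1 = 0 carry 1
  0+0+1 = 1
  0+0 = 0
  1+1 = 0 carry 1
  1+0+1 = 0 carry 1
  1+0+1 = 0 carry 1
  0+1+1 = 0 carry 1
  final carry 1
Sum = 0b1000001000001100011110111; now AND with 0b010011111110001000111110:
  1000001000001100011110111
& 0010011111110001000111110
= 0000001000000000000110110

0b1000000000000110110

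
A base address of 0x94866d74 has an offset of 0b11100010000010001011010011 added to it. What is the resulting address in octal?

0x94866d74 = 0o22441466564 in octal.
0b11100010000010001011010011 = 0o342021323 in octal.
Add column by column in base 8, right to left:
  4+3 = 7
  6+2 = 0 carry 1
  5+3+1 = 1 carry 1
  6+1+1 = 0 carry 1
  6+2+1 = 1 carry 1
  4+0+1 = 5
  1+2 = 3
  4+4 = 0 carry 1
  4+3+1 = 0 carry 1
  2+0+1 = 3
  2+0 = 2

0o23003510107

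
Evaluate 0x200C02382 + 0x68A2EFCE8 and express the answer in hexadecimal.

0x88AEF206A

Add column by column in base 16, right to left:
  2+8 = A
  8+E = 6 carry 1
  3+C+1 = 0 carry 1
  2+F+1 = 2 carry 1
  0+E+1 = F
  C+2 = E
  0+A = A
  0+8 = 8
  2+6 = 8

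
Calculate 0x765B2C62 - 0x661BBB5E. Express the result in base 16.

Subtract column by column in base 16:
  2-E → 4 (borrow)
  6-5-1 → 0
  C-B → 1
  2-B → 7 (borrow)
  B-B-1 → F (borrow)
  5-1-1 → 3
  6-6 → 0
  7-6 → 1

0x103F7104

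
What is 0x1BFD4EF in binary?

0b1101111111101010011101111

Expand each hex digit to 4 bits: 1=0001 B=1011 F=1111 D=1101 4=0100 E=1110 F=1111.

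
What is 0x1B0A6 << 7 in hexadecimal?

0xD85300

7 bits is not a whole number of base-16 digits; in binary: 11011000010100110 << 7 = 110110000101001100000000.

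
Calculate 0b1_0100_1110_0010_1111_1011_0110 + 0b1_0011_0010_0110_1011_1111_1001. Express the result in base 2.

Add column by column in base 2, right to left:
  0+1 = 1
  1+0 = 1
  1+0 = 1
  0+1 = 1
  1+1 = 0 carry 1
  1+1+1 = 1 carry 1
  0+1+1 = 0 carry 1
  1+1+1 = 1 carry 1
  1+1+1 = 1 carry 1
  1+1+1 = 1 carry 1
  1+0+1 = 0 carry 1
  1+1+1 = 1 carry 1
  0+0+1 = 1
  1+1 = 0 carry 1
  0+1+1 = 0 carry 1
  0+0+1 = 1
  0+0 = 0
  1+1 = 0 carry 1
  1+0+1 = 0 carry 1
  1+0+1 = 0 carry 1
  0+1+1 = 0 carry 1
  0+1+1 = 0 carry 1
  1+0+1 = 0 carry 1
  0+0+1 = 1
  1+1 = 0 carry 1
  final carry 1

0b10100000001001101110101111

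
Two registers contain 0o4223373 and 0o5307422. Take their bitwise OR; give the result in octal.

0o5327773

OR each oct digit independently (no carries):
  4|5=5, 2|3=3, 2|0=2, 3|7=7, 3|4=7, 7|2=7, 3|2=3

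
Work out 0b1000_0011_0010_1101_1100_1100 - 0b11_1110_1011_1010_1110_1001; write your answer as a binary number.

Subtract column by column in base 2:
  0-1 → 1 (borrow)
  0-0-1 → 1 (borrow)
  1-0-1 → 0
  1-1 → 0
  0-0 → 0
  0-1 → 1 (borrow)
  1-1-1 → 1 (borrow)
  1-1-1 → 1 (borrow)
  1-0-1 → 0
  0-1 → 1 (borrow)
  1-0-1 → 0
  1-1 → 0
  0-1 → 1 (borrow)
  1-1-1 → 1 (borrow)
  0-0-1 → 1 (borrow)
  0-1-1 → 0 (borrow)
  1-0-1 → 0
  1-1 → 0
  0-1 → 1 (borrow)
  0-1-1 → 0 (borrow)
  0-1-1 → 0 (borrow)
  0-1-1 → 0 (borrow)
  0-0-1 → 1 (borrow)
  1-0-1 → 0

0b10001000111001011100011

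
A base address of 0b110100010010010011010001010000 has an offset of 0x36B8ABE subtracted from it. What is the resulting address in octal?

0o6067324622

0b110100010010010011010001010000 = 0o6422232120 in octal.
0x36B8ABE = 0o332705276 in octal.
Subtract column by column in base 8:
  0-6 → 2 (borrow)
  2-7-1 → 2 (borrow)
  1-2-1 → 6 (borrow)
  2-5-1 → 4 (borrow)
  3-0-1 → 2
  2-7 → 3 (borrow)
  2-2-1 → 7 (borrow)
  2-3-1 → 6 (borrow)
  4-3-1 → 0
  6-0 → 6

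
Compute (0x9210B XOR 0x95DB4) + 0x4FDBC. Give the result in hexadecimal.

First 0x9210B XOR 0x95DB4 = 0x07CBF.
Add column by column in base 16, right to left:
  F+C = B carry 1
  B+B+1 = 7 carry 1
  C+D+1 = A carry 1
  7+F+1 = 7 carry 1
  0+4+1 = 5

0x57A7B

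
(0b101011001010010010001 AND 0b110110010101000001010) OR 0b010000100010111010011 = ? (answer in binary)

0b110010100010111010011

0b101011001010010010001 AND 0b110110010101000001010 = 0b100010000000000000000.
Then OR with 0b010000100010111010011.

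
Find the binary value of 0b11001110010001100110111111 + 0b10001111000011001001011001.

Add column by column in base 2, right to left:
  1+1 = 0 carry 1
  1+0+1 = 0 carry 1
  1+0+1 = 0 carry 1
  1+1+1 = 1 carry 1
  1+1+1 = 1 carry 1
  1+0+1 = 0 carry 1
  0+1+1 = 0 carry 1
  1+0+1 = 0 carry 1
  1+0+1 = 0 carry 1
  0+1+1 = 0 carry 1
  0+0+1 = 1
  1+0 = 1
  1+1 = 0 carry 1
  0+1+1 = 0 carry 1
  0+0+1 = 1
  0+0 = 0
  1+0 = 1
  0+0 = 0
  0+1 = 1
  1+1 = 0 carry 1
  1+1+1 = 1 carry 1
  1+1+1 = 1 carry 1
  0+0+1 = 1
  0+0 = 0
  1+0 = 1
  1+1 = 0 carry 1
  final carry 1

0b101011101010100110000011000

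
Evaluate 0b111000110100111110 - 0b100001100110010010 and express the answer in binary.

Subtract column by column in base 2:
  0-0 → 0
  1-1 → 0
  1-0 → 1
  1-0 → 1
  1-1 → 0
  1-0 → 1
  0-0 → 0
  0-1 → 1 (borrow)
  1-1-1 → 1 (borrow)
  0-0-1 → 1 (borrow)
  1-0-1 → 0
  1-1 → 0
  0-1 → 1 (borrow)
  0-0-1 → 1 (borrow)
  0-0-1 → 1 (borrow)
  1-0-1 → 0
  1-0 → 1
  1-1 → 0

0b10111001110101100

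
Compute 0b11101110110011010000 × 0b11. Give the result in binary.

Multiply each base-2 digit by 3, carrying:
  0×3 = 0 → write 0
  0×3 = 0 → write 0
  0×3 = 0 → write 0
  0×3 = 0 → write 0
  1×3 = 3 → write 1 carry 1
  0×3+1 = 1 → write 1
  1×3 = 3 → write 1 carry 1
  1×3+1 = 4 → write 0 carry 2
  0×3+2 = 2 → write 0 carry 1
  0×3+1 = 1 → write 1
  1×3 = 3 → write 1 carry 1
  1×3+1 = 4 → write 0 carry 2
  0×3+2 = 2 → write 0 carry 1
  1×3+1 = 4 → write 0 carry 2
  1×3+2 = 5 → write 1 carry 2
  1×3+2 = 5 → write 1 carry 2
  0×3+2 = 2 → write 0 carry 1
  1×3+1 = 4 → write 0 carry 2
  1×3+2 = 5 → write 1 carry 2
  1×3+2 = 5 → write 1 carry 2
  remaining carry: 10

0b1011001100011001110000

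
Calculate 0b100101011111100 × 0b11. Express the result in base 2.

0b1110000011110100

Multiply each base-2 digit by 3, carrying:
  0×3 = 0 → write 0
  0×3 = 0 → write 0
  1×3 = 3 → write 1 carry 1
  1×3+1 = 4 → write 0 carry 2
  1×3+2 = 5 → write 1 carry 2
  1×3+2 = 5 → write 1 carry 2
  1×3+2 = 5 → write 1 carry 2
  1×3+2 = 5 → write 1 carry 2
  0×3+2 = 2 → write 0 carry 1
  1×3+1 = 4 → write 0 carry 2
  0×3+2 = 2 → write 0 carry 1
  1×3+1 = 4 → write 0 carry 2
  0×3+2 = 2 → write 0 carry 1
  0×3+1 = 1 → write 1
  1×3 = 3 → write 1 carry 1
  remaining carry: 1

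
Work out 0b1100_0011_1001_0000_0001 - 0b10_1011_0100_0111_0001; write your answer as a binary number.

Subtract column by column in base 2:
  1-1 → 0
  0-0 → 0
  0-0 → 0
  0-0 → 0
  0-1 → 1 (borrow)
  0-1-1 → 0 (borrow)
  0-1-1 → 0 (borrow)
  0-0-1 → 1 (borrow)
  1-0-1 → 0
  0-0 → 0
  0-1 → 1 (borrow)
  1-0-1 → 0
  1-1 → 0
  1-1 → 0
  0-0 → 0
  0-1 → 1 (borrow)
  0-0-1 → 1 (borrow)
  0-1-1 → 0 (borrow)
  1-0-1 → 0
  1-0 → 1

0b10011000010010010000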